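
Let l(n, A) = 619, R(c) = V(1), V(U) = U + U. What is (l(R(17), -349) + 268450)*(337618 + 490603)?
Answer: 222848596249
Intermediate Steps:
V(U) = 2*U
R(c) = 2 (R(c) = 2*1 = 2)
(l(R(17), -349) + 268450)*(337618 + 490603) = (619 + 268450)*(337618 + 490603) = 269069*828221 = 222848596249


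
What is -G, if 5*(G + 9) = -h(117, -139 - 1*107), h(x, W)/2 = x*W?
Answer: -57519/5 ≈ -11504.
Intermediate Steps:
h(x, W) = 2*W*x (h(x, W) = 2*(x*W) = 2*(W*x) = 2*W*x)
G = 57519/5 (G = -9 + (-2*(-139 - 1*107)*117)/5 = -9 + (-2*(-139 - 107)*117)/5 = -9 + (-2*(-246)*117)/5 = -9 + (-1*(-57564))/5 = -9 + (1/5)*57564 = -9 + 57564/5 = 57519/5 ≈ 11504.)
-G = -1*57519/5 = -57519/5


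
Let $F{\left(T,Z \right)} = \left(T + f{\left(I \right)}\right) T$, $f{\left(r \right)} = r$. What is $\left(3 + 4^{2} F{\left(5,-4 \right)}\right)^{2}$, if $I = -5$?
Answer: $9$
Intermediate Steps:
$F{\left(T,Z \right)} = T \left(-5 + T\right)$ ($F{\left(T,Z \right)} = \left(T - 5\right) T = \left(-5 + T\right) T = T \left(-5 + T\right)$)
$\left(3 + 4^{2} F{\left(5,-4 \right)}\right)^{2} = \left(3 + 4^{2} \cdot 5 \left(-5 + 5\right)\right)^{2} = \left(3 + 16 \cdot 5 \cdot 0\right)^{2} = \left(3 + 16 \cdot 0\right)^{2} = \left(3 + 0\right)^{2} = 3^{2} = 9$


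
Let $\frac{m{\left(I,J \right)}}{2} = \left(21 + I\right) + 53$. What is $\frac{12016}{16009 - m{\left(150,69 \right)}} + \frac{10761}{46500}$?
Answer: $\frac{242065307}{241195500} \approx 1.0036$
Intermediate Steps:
$m{\left(I,J \right)} = 148 + 2 I$ ($m{\left(I,J \right)} = 2 \left(\left(21 + I\right) + 53\right) = 2 \left(74 + I\right) = 148 + 2 I$)
$\frac{12016}{16009 - m{\left(150,69 \right)}} + \frac{10761}{46500} = \frac{12016}{16009 - \left(148 + 2 \cdot 150\right)} + \frac{10761}{46500} = \frac{12016}{16009 - \left(148 + 300\right)} + 10761 \cdot \frac{1}{46500} = \frac{12016}{16009 - 448} + \frac{3587}{15500} = \frac{12016}{15561} + \frac{3587}{15500} = \frac{242065307}{241195500}$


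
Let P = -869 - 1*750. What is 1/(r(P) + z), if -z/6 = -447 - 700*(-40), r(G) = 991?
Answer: -1/164327 ≈ -6.0854e-6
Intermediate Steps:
P = -1619 (P = -869 - 750 = -1619)
z = -165318 (z = -6*(-447 - 700*(-40)) = -6*(-447 + 28000) = -6*27553 = -165318)
1/(r(P) + z) = 1/(991 - 165318) = 1/(-164327) = -1/164327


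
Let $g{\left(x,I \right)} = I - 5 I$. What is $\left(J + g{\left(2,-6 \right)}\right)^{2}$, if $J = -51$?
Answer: $729$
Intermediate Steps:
$g{\left(x,I \right)} = - 4 I$
$\left(J + g{\left(2,-6 \right)}\right)^{2} = \left(-51 - -24\right)^{2} = \left(-51 + 24\right)^{2} = \left(-27\right)^{2} = 729$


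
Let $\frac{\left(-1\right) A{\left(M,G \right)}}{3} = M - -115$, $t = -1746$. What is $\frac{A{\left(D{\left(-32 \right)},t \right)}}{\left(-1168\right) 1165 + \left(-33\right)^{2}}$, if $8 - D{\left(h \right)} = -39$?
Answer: $\frac{486}{1359631} \approx 0.00035745$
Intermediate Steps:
$D{\left(h \right)} = 47$ ($D{\left(h \right)} = 8 - -39 = 8 + 39 = 47$)
$A{\left(M,G \right)} = -345 - 3 M$ ($A{\left(M,G \right)} = - 3 \left(M - -115\right) = - 3 \left(M + 115\right) = - 3 \left(115 + M\right) = -345 - 3 M$)
$\frac{A{\left(D{\left(-32 \right)},t \right)}}{\left(-1168\right) 1165 + \left(-33\right)^{2}} = \frac{-345 - 141}{\left(-1168\right) 1165 + \left(-33\right)^{2}} = \frac{-345 - 141}{-1360720 + 1089} = - \frac{486}{-1359631} = \left(-486\right) \left(- \frac{1}{1359631}\right) = \frac{486}{1359631}$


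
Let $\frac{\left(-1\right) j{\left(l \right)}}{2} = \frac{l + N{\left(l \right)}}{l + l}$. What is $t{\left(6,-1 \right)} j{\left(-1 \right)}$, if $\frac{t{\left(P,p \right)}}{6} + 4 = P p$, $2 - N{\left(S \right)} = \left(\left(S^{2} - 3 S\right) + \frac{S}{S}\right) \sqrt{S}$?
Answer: $-60 + 300 i \approx -60.0 + 300.0 i$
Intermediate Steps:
$N{\left(S \right)} = 2 - \sqrt{S} \left(1 + S^{2} - 3 S\right)$ ($N{\left(S \right)} = 2 - \left(\left(S^{2} - 3 S\right) + \frac{S}{S}\right) \sqrt{S} = 2 - \left(\left(S^{2} - 3 S\right) + 1\right) \sqrt{S} = 2 - \left(1 + S^{2} - 3 S\right) \sqrt{S} = 2 - \sqrt{S} \left(1 + S^{2} - 3 S\right)$)
$t{\left(P,p \right)} = -24 + 6 P p$
$j{\left(l \right)} = - \frac{2 + l - \sqrt{l} - l^{\frac{5}{2}} + 3 l^{\frac{3}{2}}}{l}$ ($j{\left(l \right)} = - 2 \frac{l - \left(-2 + \sqrt{l} + l^{\frac{5}{2}} - 3 l^{\frac{3}{2}}\right)}{l + l} = - 2 \frac{2 + l - \sqrt{l} - l^{\frac{5}{2}} + 3 l^{\frac{3}{2}}}{2 l} = - \frac{2 + l - \sqrt{l} - l^{\frac{5}{2}} + 3 l^{\frac{3}{2}}}{l}$)
$t{\left(6,-1 \right)} j{\left(-1 \right)} = \left(-24 + 6 \cdot 6 \left(-1\right)\right) \frac{-2 + \sqrt{-1} + \left(-1\right)^{\frac{5}{2}} - -1 - 3 \left(-1\right)^{\frac{3}{2}}}{-1} = \left(-24 - 36\right) \left(- (-2 + i + i + 1 - 3 \left(- i\right))\right) = - 60 \left(- (-2 + i + i + 1 + 3 i)\right) = - 60 \left(- (-1 + 5 i)\right) = - 60 \left(1 - 5 i\right) = -60 + 300 i$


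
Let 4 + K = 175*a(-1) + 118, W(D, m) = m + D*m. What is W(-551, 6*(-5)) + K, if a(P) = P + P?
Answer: 16264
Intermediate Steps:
a(P) = 2*P
K = -236 (K = -4 + (175*(2*(-1)) + 118) = -4 + (175*(-2) + 118) = -4 + (-350 + 118) = -4 - 232 = -236)
W(-551, 6*(-5)) + K = (6*(-5))*(1 - 551) - 236 = -30*(-550) - 236 = 16500 - 236 = 16264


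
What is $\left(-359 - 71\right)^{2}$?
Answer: $184900$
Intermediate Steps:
$\left(-359 - 71\right)^{2} = \left(-430\right)^{2} = 184900$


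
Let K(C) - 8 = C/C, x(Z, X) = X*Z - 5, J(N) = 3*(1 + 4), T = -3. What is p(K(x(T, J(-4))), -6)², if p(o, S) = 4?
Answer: 16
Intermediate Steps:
J(N) = 15 (J(N) = 3*5 = 15)
x(Z, X) = -5 + X*Z
K(C) = 9 (K(C) = 8 + C/C = 8 + 1 = 9)
p(K(x(T, J(-4))), -6)² = 4² = 16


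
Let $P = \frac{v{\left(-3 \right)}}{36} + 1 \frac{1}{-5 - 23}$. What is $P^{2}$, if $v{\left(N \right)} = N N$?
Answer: $\frac{9}{196} \approx 0.045918$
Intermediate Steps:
$v{\left(N \right)} = N^{2}$
$P = \frac{3}{14}$ ($P = \frac{\left(-3\right)^{2}}{36} + 1 \frac{1}{-5 - 23} = 9 \cdot \frac{1}{36} + 1 \frac{1}{-28} = \frac{1}{4} + 1 \left(- \frac{1}{28}\right) = \frac{1}{4} - \frac{1}{28} = \frac{3}{14} \approx 0.21429$)
$P^{2} = \left(\frac{3}{14}\right)^{2} = \frac{9}{196}$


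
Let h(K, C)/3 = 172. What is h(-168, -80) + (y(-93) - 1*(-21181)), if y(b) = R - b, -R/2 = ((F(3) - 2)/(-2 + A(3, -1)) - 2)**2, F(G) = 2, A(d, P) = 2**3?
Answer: 21782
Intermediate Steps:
h(K, C) = 516 (h(K, C) = 3*172 = 516)
A(d, P) = 8
R = -8 (R = -2*((2 - 2)/(-2 + 8) - 2)**2 = -2*(0/6 - 2)**2 = -2*(0*(1/6) - 2)**2 = -2*(0 - 2)**2 = -2*(-2)**2 = -2*4 = -8)
y(b) = -8 - b
h(-168, -80) + (y(-93) - 1*(-21181)) = 516 + ((-8 - 1*(-93)) - 1*(-21181)) = 516 + ((-8 + 93) + 21181) = 516 + (85 + 21181) = 516 + 21266 = 21782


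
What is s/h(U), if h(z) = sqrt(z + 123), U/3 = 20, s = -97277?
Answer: -97277*sqrt(183)/183 ≈ -7190.9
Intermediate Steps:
U = 60 (U = 3*20 = 60)
h(z) = sqrt(123 + z)
s/h(U) = -97277/sqrt(123 + 60) = -97277*sqrt(183)/183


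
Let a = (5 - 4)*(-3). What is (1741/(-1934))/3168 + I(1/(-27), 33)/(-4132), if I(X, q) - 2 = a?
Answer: -266725/6329100096 ≈ -4.2143e-5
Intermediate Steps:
a = -3 (a = 1*(-3) = -3)
I(X, q) = -1 (I(X, q) = 2 - 3 = -1)
(1741/(-1934))/3168 + I(1/(-27), 33)/(-4132) = (1741/(-1934))/3168 - 1/(-4132) = (1741*(-1/1934))*(1/3168) - 1*(-1/4132) = -1741/1934*1/3168 + 1/4132 = -1741/6126912 + 1/4132 = -266725/6329100096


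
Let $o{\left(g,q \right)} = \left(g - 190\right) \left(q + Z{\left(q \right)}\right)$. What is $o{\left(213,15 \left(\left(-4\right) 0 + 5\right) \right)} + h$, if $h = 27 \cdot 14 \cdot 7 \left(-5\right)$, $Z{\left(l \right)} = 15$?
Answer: $-11160$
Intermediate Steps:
$o{\left(g,q \right)} = \left(-190 + g\right) \left(15 + q\right)$ ($o{\left(g,q \right)} = \left(g - 190\right) \left(q + 15\right) = \left(-190 + g\right) \left(15 + q\right)$)
$h = -13230$ ($h = 378 \left(-35\right) = -13230$)
$o{\left(213,15 \left(\left(-4\right) 0 + 5\right) \right)} + h = \left(-2850 - 190 \cdot 15 \left(\left(-4\right) 0 + 5\right) + 15 \cdot 213 + 213 \cdot 15 \left(\left(-4\right) 0 + 5\right)\right) - 13230 = \left(-2850 - 190 \cdot 15 \left(0 + 5\right) + 3195 + 213 \cdot 15 \left(0 + 5\right)\right) - 13230 = \left(-2850 - 190 \cdot 15 \cdot 5 + 3195 + 213 \cdot 15 \cdot 5\right) - 13230 = \left(-2850 - 14250 + 3195 + 213 \cdot 75\right) - 13230 = \left(-2850 - 14250 + 3195 + 15975\right) - 13230 = 2070 - 13230 = -11160$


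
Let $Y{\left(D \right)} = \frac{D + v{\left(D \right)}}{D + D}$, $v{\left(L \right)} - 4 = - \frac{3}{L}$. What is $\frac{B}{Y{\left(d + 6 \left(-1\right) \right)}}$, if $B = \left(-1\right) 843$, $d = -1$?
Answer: $- \frac{13769}{3} \approx -4589.7$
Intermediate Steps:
$v{\left(L \right)} = 4 - \frac{3}{L}$
$B = -843$
$Y{\left(D \right)} = \frac{4 + D - \frac{3}{D}}{2 D}$ ($Y{\left(D \right)} = \frac{D + \left(4 - \frac{3}{D}\right)}{D + D} = \frac{4 + D - \frac{3}{D}}{2 D}$)
$\frac{B}{Y{\left(d + 6 \left(-1\right) \right)}} = - \frac{843}{\frac{1}{2} \frac{1}{\left(-1 + 6 \left(-1\right)\right)^{2}} \left(-3 + \left(-1 + 6 \left(-1\right)\right)^{2} + 4 \left(-1 + 6 \left(-1\right)\right)\right)} = - \frac{843}{\frac{1}{2} \frac{1}{\left(-1 - 6\right)^{2}} \left(-3 + \left(-1 - 6\right)^{2} + 4 \left(-1 - 6\right)\right)} = - \frac{843}{\frac{1}{2} \cdot \frac{1}{49} \left(-3 + \left(-7\right)^{2} + 4 \left(-7\right)\right)} = - \frac{843}{\frac{1}{2} \cdot \frac{1}{49} \left(-3 + 49 - 28\right)} = - \frac{843}{\frac{1}{2} \cdot \frac{1}{49} \cdot 18} = - \frac{843}{\frac{9}{49}} = \left(-843\right) \frac{49}{9} = - \frac{13769}{3}$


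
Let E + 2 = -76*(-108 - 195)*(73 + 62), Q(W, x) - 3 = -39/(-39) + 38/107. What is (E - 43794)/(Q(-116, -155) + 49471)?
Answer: 327953288/5293863 ≈ 61.950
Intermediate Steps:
Q(W, x) = 466/107 (Q(W, x) = 3 + (-39/(-39) + 38/107) = 3 + (-39*(-1/39) + 38*(1/107)) = 3 + (1 + 38/107) = 3 + 145/107 = 466/107)
E = 3108778 (E = -2 - 76*(-108 - 195)*(73 + 62) = -2 - (-23028)*135 = -2 - 76*(-40905) = -2 + 3108780 = 3108778)
(E - 43794)/(Q(-116, -155) + 49471) = (3108778 - 43794)/(466/107 + 49471) = 3064984/(5293863/107) = 3064984*(107/5293863) = 327953288/5293863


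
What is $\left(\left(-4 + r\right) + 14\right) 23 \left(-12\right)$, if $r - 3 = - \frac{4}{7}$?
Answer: $- \frac{24012}{7} \approx -3430.3$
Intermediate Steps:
$r = \frac{17}{7}$ ($r = 3 - \frac{4}{7} = \frac{17}{7} \approx 2.4286$)
$\left(\left(-4 + r\right) + 14\right) 23 \left(-12\right) = \left(\left(-4 + \frac{17}{7}\right) + 14\right) 23 \left(-12\right) = \left(- \frac{11}{7} + 14\right) 23 \left(-12\right) = \frac{87}{7} \cdot 23 \left(-12\right) = \frac{2001}{7} \left(-12\right) = - \frac{24012}{7}$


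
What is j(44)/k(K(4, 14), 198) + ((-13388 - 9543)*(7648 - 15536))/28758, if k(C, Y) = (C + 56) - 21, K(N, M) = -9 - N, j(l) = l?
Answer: 90468622/14379 ≈ 6291.7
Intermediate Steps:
k(C, Y) = 35 + C (k(C, Y) = (56 + C) - 21 = 35 + C)
j(44)/k(K(4, 14), 198) + ((-13388 - 9543)*(7648 - 15536))/28758 = 44/(35 + (-9 - 1*4)) + ((-13388 - 9543)*(7648 - 15536))/28758 = 44/(35 + (-9 - 4)) - 22931*(-7888)*(1/28758) = 44/(35 - 13) + 180879728*(1/28758) = 44/22 + 90439864/14379 = 44*(1/22) + 90439864/14379 = 2 + 90439864/14379 = 90468622/14379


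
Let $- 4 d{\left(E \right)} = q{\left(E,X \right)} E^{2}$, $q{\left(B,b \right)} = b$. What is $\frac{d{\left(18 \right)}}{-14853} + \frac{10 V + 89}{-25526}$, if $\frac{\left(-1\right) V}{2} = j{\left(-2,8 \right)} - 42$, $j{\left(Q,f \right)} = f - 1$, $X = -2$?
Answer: $- \frac{5284743}{126379226} \approx -0.041817$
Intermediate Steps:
$j{\left(Q,f \right)} = -1 + f$
$V = 70$ ($V = - 2 \left(\left(-1 + 8\right) - 42\right) = - 2 \left(7 - 42\right) = \left(-2\right) \left(-35\right) = 70$)
$d{\left(E \right)} = \frac{E^{2}}{2}$ ($d{\left(E \right)} = - \frac{\left(-2\right) E^{2}}{4} = \frac{E^{2}}{2}$)
$\frac{d{\left(18 \right)}}{-14853} + \frac{10 V + 89}{-25526} = \frac{\frac{1}{2} \cdot 18^{2}}{-14853} + \frac{10 \cdot 70 + 89}{-25526} = \frac{1}{2} \cdot 324 \left(- \frac{1}{14853}\right) + \left(700 + 89\right) \left(- \frac{1}{25526}\right) = 162 \left(- \frac{1}{14853}\right) + 789 \left(- \frac{1}{25526}\right) = - \frac{54}{4951} - \frac{789}{25526} = - \frac{5284743}{126379226}$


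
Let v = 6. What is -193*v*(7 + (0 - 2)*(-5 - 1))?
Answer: -22002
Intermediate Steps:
-193*v*(7 + (0 - 2)*(-5 - 1)) = -1158*(7 + (0 - 2)*(-5 - 1)) = -1158*(7 - 2*(-6)) = -1158*(7 + 12) = -1158*19 = -193*114 = -22002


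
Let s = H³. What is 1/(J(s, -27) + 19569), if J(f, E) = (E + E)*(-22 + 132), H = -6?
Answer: 1/13629 ≈ 7.3373e-5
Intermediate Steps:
s = -216 (s = (-6)³ = -216)
J(f, E) = 220*E (J(f, E) = (2*E)*110 = 220*E)
1/(J(s, -27) + 19569) = 1/(220*(-27) + 19569) = 1/(-5940 + 19569) = 1/13629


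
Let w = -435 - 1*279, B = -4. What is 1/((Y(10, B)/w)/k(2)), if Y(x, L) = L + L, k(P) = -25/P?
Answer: -8925/8 ≈ -1115.6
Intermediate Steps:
w = -714 (w = -435 - 279 = -714)
Y(x, L) = 2*L
1/((Y(10, B)/w)/k(2)) = 1/(((2*(-4))/(-714))/((-25/2))) = 1/((-8*(-1/714))/((-25*1/2))) = 1/(4/(357*(-25/2))) = 1/((4/357)*(-2/25)) = 1/(-8/8925) = -8925/8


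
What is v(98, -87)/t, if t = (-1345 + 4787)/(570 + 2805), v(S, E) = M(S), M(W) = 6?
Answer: 10125/1721 ≈ 5.8832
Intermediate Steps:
v(S, E) = 6
t = 3442/3375 ≈ 1.0199
v(98, -87)/t = 6/(3442/3375) = 6*(3375/3442) = 10125/1721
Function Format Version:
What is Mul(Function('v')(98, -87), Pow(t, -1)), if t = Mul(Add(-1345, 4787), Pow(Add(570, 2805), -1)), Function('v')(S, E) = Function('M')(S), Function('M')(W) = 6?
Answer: Rational(10125, 1721) ≈ 5.8832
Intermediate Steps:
Function('v')(S, E) = 6
t = Rational(3442, 3375) (t = Mul(3442, Pow(3375, -1)) = Mul(3442, Rational(1, 3375)) = Rational(3442, 3375) ≈ 1.0199)
Mul(Function('v')(98, -87), Pow(t, -1)) = Mul(6, Pow(Rational(3442, 3375), -1)) = Mul(6, Rational(3375, 3442)) = Rational(10125, 1721)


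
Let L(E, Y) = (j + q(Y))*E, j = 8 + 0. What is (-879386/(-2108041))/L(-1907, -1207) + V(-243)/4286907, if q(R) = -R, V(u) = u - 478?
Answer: -391708899369323/2326524214026097215 ≈ -0.00016837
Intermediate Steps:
j = 8
V(u) = -478 + u
L(E, Y) = E*(8 - Y) (L(E, Y) = (8 - Y)*E = E*(8 - Y))
(-879386/(-2108041))/L(-1907, -1207) + V(-243)/4286907 = (-879386/(-2108041))/((-1907*(8 - 1*(-1207)))) + (-478 - 243)/4286907 = (-879386*(-1/2108041))/((-1907*(8 + 1207))) - 721*1/4286907 = 879386/(2108041*((-1907*1215))) - 721/4286907 = (879386/2108041)/(-2317005) - 721/4286907 = (879386/2108041)*(-1/2317005) - 721/4286907 = -879386/4884341537205 - 721/4286907 = -391708899369323/2326524214026097215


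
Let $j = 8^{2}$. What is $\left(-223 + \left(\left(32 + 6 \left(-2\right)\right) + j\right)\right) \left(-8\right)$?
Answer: $1112$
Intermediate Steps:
$j = 64$
$\left(-223 + \left(\left(32 + 6 \left(-2\right)\right) + j\right)\right) \left(-8\right) = \left(-223 + \left(\left(32 + 6 \left(-2\right)\right) + 64\right)\right) \left(-8\right) = \left(-223 + \left(\left(32 - 12\right) + 64\right)\right) \left(-8\right) = \left(-223 + \left(20 + 64\right)\right) \left(-8\right) = \left(-223 + 84\right) \left(-8\right) = \left(-139\right) \left(-8\right) = 1112$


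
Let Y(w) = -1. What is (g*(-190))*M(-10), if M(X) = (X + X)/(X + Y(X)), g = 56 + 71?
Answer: -482600/11 ≈ -43873.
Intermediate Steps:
g = 127
M(X) = 2*X/(-1 + X) (M(X) = (X + X)/(X - 1) = (2*X)/(-1 + X) = 2*X/(-1 + X))
(g*(-190))*M(-10) = (127*(-190))*(2*(-10)/(-1 - 10)) = -48260*(-10)/(-11) = -48260*(-10)*(-1)/11 = -24130*20/11 = -482600/11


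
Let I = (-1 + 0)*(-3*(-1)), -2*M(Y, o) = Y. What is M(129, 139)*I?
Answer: 387/2 ≈ 193.50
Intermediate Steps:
M(Y, o) = -Y/2
I = -3 (I = -1*3 = -3)
M(129, 139)*I = -½*129*(-3) = -129/2*(-3) = 387/2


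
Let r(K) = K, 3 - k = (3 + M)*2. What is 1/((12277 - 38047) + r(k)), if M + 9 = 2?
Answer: -1/25759 ≈ -3.8821e-5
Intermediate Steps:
M = -7 (M = -9 + 2 = -7)
k = 11 (k = 3 - (3 - 7)*2 = 3 - (-4)*2 = 3 - 1*(-8) = 3 + 8 = 11)
1/((12277 - 38047) + r(k)) = 1/((12277 - 38047) + 11) = 1/(-25770 + 11) = 1/(-25759) = -1/25759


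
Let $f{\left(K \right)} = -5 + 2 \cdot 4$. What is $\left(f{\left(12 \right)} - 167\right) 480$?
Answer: $-78720$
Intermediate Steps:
$f{\left(K \right)} = 3$ ($f{\left(K \right)} = -5 + 8 = 3$)
$\left(f{\left(12 \right)} - 167\right) 480 = \left(3 - 167\right) 480 = \left(-164\right) 480 = -78720$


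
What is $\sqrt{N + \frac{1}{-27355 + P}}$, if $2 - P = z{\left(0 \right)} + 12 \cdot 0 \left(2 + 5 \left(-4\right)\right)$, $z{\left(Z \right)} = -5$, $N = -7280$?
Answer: $\frac{i \sqrt{1361201856117}}{13674} \approx 85.323 i$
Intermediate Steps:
$P = 7$ ($P = 2 - \left(-5 + 12 \cdot 0 \left(2 + 5 \left(-4\right)\right)\right) = 2 - \left(-5 + 0 \left(2 - 20\right)\right) = 2 - \left(-5 + 0 \left(-18\right)\right) = 2 - \left(-5 + 0\right) = 2 - -5 = 2 + 5 = 7$)
$\sqrt{N + \frac{1}{-27355 + P}} = \sqrt{-7280 + \frac{1}{-27355 + 7}} = \sqrt{-7280 + \frac{1}{-27348}} = \sqrt{-7280 - \frac{1}{27348}} = \sqrt{- \frac{199093441}{27348}} = \frac{i \sqrt{1361201856117}}{13674}$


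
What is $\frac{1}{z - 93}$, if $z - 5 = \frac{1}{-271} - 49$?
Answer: $- \frac{271}{37128} \approx -0.0072991$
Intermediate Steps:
$z = - \frac{11925}{271}$ ($z = 5 - \left(49 - \frac{1}{-271}\right) = 5 - \frac{13280}{271} = - \frac{11925}{271} \approx -44.004$)
$\frac{1}{z - 93} = \frac{1}{- \frac{11925}{271} - 93} = \frac{1}{- \frac{37128}{271}} = - \frac{271}{37128}$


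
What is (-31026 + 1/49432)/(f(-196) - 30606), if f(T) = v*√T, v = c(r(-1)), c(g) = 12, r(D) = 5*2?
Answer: 7823287555331/7717615983120 + 10735740617*I/1929403995780 ≈ 1.0137 + 0.0055643*I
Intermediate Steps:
r(D) = 10
v = 12
f(T) = 12*√T
(-31026 + 1/49432)/(f(-196) - 30606) = (-31026 + 1/49432)/(12*√(-196) - 30606) = (-31026 + 1/49432)/(12*(14*I) - 30606) = -1533677231/(49432*(168*I - 30606)) = -1533677231*(-30606 - 168*I)/936755460/49432 = -1533677231*(-30606 - 168*I)/46305695898720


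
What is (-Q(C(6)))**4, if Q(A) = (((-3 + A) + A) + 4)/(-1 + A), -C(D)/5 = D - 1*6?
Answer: 1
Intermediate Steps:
C(D) = 30 - 5*D (C(D) = -5*(D - 1*6) = -5*(D - 6) = -5*(-6 + D) = 30 - 5*D)
Q(A) = (1 + 2*A)/(-1 + A) (Q(A) = ((-3 + 2*A) + 4)/(-1 + A) = (1 + 2*A)/(-1 + A))
(-Q(C(6)))**4 = (-(1 + 2*(30 - 5*6))/(-1 + (30 - 5*6)))**4 = (-(1 + 2*(30 - 30))/(-1 + (30 - 30)))**4 = (-(1 + 2*0)/(-1 + 0))**4 = (-(1 + 0)/(-1))**4 = (-(-1))**4 = (-1*(-1))**4 = 1**4 = 1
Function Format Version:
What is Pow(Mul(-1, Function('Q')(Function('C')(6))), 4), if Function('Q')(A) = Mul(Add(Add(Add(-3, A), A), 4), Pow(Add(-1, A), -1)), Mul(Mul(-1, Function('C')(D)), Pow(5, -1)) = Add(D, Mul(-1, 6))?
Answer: 1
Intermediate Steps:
Function('C')(D) = Add(30, Mul(-5, D)) (Function('C')(D) = Mul(-5, Add(D, Mul(-1, 6))) = Mul(-5, Add(D, -6)) = Mul(-5, Add(-6, D)) = Add(30, Mul(-5, D)))
Function('Q')(A) = Mul(Pow(Add(-1, A), -1), Add(1, Mul(2, A))) (Function('Q')(A) = Mul(Add(Add(-3, Mul(2, A)), 4), Pow(Add(-1, A), -1)) = Mul(Add(1, Mul(2, A)), Pow(Add(-1, A), -1)) = Mul(Pow(Add(-1, A), -1), Add(1, Mul(2, A))))
Pow(Mul(-1, Function('Q')(Function('C')(6))), 4) = Pow(Mul(-1, Mul(Pow(Add(-1, Add(30, Mul(-5, 6))), -1), Add(1, Mul(2, Add(30, Mul(-5, 6)))))), 4) = Pow(Mul(-1, Mul(Pow(Add(-1, Add(30, -30)), -1), Add(1, Mul(2, Add(30, -30))))), 4) = Pow(Mul(-1, Mul(Pow(Add(-1, 0), -1), Add(1, Mul(2, 0)))), 4) = Pow(Mul(-1, Mul(Pow(-1, -1), Add(1, 0))), 4) = Pow(Mul(-1, Mul(-1, 1)), 4) = Pow(Mul(-1, -1), 4) = Pow(1, 4) = 1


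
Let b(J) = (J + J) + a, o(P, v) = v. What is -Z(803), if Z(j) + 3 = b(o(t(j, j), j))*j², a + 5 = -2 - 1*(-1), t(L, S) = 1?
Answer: -1031694397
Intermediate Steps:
a = -6 (a = -5 + (-2 - 1*(-1)) = -5 + (-2 + 1) = -5 - 1 = -6)
b(J) = -6 + 2*J (b(J) = (J + J) - 6 = 2*J - 6 = -6 + 2*J)
Z(j) = -3 + j²*(-6 + 2*j) (Z(j) = -3 + (-6 + 2*j)*j² = -3 + j²*(-6 + 2*j))
-Z(803) = -(-3 + 2*803²*(-3 + 803)) = -(-3 + 2*644809*800) = -(-3 + 1031694400) = -1*1031694397 = -1031694397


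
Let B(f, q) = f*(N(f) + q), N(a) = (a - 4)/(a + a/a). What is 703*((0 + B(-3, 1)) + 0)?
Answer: -18981/2 ≈ -9490.5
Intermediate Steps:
N(a) = (-4 + a)/(1 + a) (N(a) = (-4 + a)/(a + 1) = (-4 + a)/(1 + a))
B(f, q) = f*(q + (-4 + f)/(1 + f)) (B(f, q) = f*((-4 + f)/(1 + f) + q) = f*(q + (-4 + f)/(1 + f)))
703*((0 + B(-3, 1)) + 0) = 703*((0 - 3*(-4 - 3 + 1*(1 - 3))/(1 - 3)) + 0) = 703*((0 - 3*(-4 - 3 + 1*(-2))/(-2)) + 0) = 703*((0 - 3*(-½)*(-4 - 3 - 2)) + 0) = 703*((0 - 3*(-½)*(-9)) + 0) = 703*((0 - 27/2) + 0) = 703*(-27/2 + 0) = 703*(-27/2) = -18981/2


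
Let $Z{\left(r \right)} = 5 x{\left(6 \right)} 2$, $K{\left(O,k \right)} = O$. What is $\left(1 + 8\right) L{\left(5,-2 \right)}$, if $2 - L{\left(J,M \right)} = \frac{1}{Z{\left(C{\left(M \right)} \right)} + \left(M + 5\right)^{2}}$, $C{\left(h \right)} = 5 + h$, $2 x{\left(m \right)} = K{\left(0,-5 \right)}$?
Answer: $17$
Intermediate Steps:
$x{\left(m \right)} = 0$ ($x{\left(m \right)} = \frac{1}{2} \cdot 0 = 0$)
$Z{\left(r \right)} = 0$ ($Z{\left(r \right)} = 5 \cdot 0 \cdot 2 = 0 \cdot 2 = 0$)
$L{\left(J,M \right)} = 2 - \frac{1}{\left(5 + M\right)^{2}}$ ($L{\left(J,M \right)} = 2 - \frac{1}{0 + \left(M + 5\right)^{2}} = 2 - \frac{1}{0 + \left(5 + M\right)^{2}} = 2 - \frac{1}{\left(5 + M\right)^{2}}$)
$\left(1 + 8\right) L{\left(5,-2 \right)} = \left(1 + 8\right) \left(2 - \frac{1}{\left(5 - 2\right)^{2}}\right) = 9 \left(2 - \frac{1}{9}\right) = 9 \cdot \frac{17}{9} = 17$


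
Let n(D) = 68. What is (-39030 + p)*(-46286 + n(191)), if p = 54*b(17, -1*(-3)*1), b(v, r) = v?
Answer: 1761460416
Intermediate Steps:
p = 918 (p = 54*17 = 918)
(-39030 + p)*(-46286 + n(191)) = (-39030 + 918)*(-46286 + 68) = -38112*(-46218) = 1761460416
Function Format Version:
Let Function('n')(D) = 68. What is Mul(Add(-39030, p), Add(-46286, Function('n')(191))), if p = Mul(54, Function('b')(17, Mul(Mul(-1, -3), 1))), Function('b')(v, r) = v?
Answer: 1761460416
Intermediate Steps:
p = 918 (p = Mul(54, 17) = 918)
Mul(Add(-39030, p), Add(-46286, Function('n')(191))) = Mul(Add(-39030, 918), Add(-46286, 68)) = Mul(-38112, -46218) = 1761460416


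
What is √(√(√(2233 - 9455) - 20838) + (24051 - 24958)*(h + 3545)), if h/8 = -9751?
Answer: √(67537941 + √(-20838 + I*√7222)) ≈ 8218.1 + 0.e-2*I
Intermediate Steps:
h = -78008 (h = 8*(-9751) = -78008)
√(√(√(2233 - 9455) - 20838) + (24051 - 24958)*(h + 3545)) = √(√(√(2233 - 9455) - 20838) + (24051 - 24958)*(-78008 + 3545)) = √(√(√(-7222) - 20838) - 907*(-74463)) = √(√(I*√7222 - 20838) + 67537941) = √(√(-20838 + I*√7222) + 67537941) = √(67537941 + √(-20838 + I*√7222))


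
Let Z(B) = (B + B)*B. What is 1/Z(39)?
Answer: 1/3042 ≈ 0.00032873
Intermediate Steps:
Z(B) = 2*B² (Z(B) = (2*B)*B = 2*B²)
1/Z(39) = 1/(2*39²) = 1/(2*1521) = 1/3042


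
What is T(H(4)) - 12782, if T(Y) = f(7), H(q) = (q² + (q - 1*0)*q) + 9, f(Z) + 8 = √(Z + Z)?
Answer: -12790 + √14 ≈ -12786.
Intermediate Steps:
f(Z) = -8 + √2*√Z (f(Z) = -8 + √(Z + Z) = -8 + √(2*Z) = -8 + √2*√Z)
H(q) = 9 + 2*q² (H(q) = (q² + (q + 0)*q) + 9 = (q² + q*q) + 9 = (q² + q²) + 9 = 2*q² + 9 = 9 + 2*q²)
T(Y) = -8 + √14 (T(Y) = -8 + √2*√7 = -8 + √14)
T(H(4)) - 12782 = (-8 + √14) - 12782 = -12790 + √14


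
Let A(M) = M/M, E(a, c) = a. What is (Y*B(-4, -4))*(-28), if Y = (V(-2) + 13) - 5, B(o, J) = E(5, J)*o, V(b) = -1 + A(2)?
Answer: 4480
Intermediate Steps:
A(M) = 1
V(b) = 0 (V(b) = -1 + 1 = 0)
B(o, J) = 5*o
Y = 8 (Y = (0 + 13) - 5 = 13 - 5 = 8)
(Y*B(-4, -4))*(-28) = (8*(5*(-4)))*(-28) = (8*(-20))*(-28) = -160*(-28) = 4480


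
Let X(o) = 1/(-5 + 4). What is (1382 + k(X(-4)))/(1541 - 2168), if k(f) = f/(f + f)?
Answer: -2765/1254 ≈ -2.2049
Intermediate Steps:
X(o) = -1 (X(o) = 1/(-1) = -1)
k(f) = ½ (k(f) = f/((2*f)) = f*(1/(2*f)) = ½)
(1382 + k(X(-4)))/(1541 - 2168) = (1382 + ½)/(1541 - 2168) = (2765/2)/(-627) = (2765/2)*(-1/627) = -2765/1254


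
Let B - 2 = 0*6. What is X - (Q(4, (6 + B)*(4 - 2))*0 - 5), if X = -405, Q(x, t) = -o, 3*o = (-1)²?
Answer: -400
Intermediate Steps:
B = 2 (B = 2 + 0*6 = 2 + 0 = 2)
o = ⅓ (o = (⅓)*(-1)² = (⅓)*1 = ⅓ ≈ 0.33333)
Q(x, t) = -⅓ (Q(x, t) = -1*⅓ = -⅓)
X - (Q(4, (6 + B)*(4 - 2))*0 - 5) = -405 - (-⅓*0 - 5) = -405 - (0 - 5) = -405 - 1*(-5) = -405 + 5 = -400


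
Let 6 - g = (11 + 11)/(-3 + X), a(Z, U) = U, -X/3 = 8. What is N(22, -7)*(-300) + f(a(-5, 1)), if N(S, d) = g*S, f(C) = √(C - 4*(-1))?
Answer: -404800/9 + √5 ≈ -44976.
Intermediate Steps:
X = -24 (X = -3*8 = -24)
f(C) = √(4 + C) (f(C) = √(C + 4) = √(4 + C))
g = 184/27 (g = 6 - (11 + 11)/(-3 - 24) = 6 - 22/(-27) = 6 - 22*(-1)/27 = 6 - 1*(-22/27) = 6 + 22/27 = 184/27 ≈ 6.8148)
N(S, d) = 184*S/27
N(22, -7)*(-300) + f(a(-5, 1)) = ((184/27)*22)*(-300) + √(4 + 1) = (4048/27)*(-300) + √5 = -404800/9 + √5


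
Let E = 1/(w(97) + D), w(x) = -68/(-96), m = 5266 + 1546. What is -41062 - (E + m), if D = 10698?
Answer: -12292559130/256769 ≈ -47874.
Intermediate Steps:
m = 6812
w(x) = 17/24 (w(x) = -68*(-1/96) = 17/24)
E = 24/256769 (E = 1/(17/24 + 10698) = 1/(256769/24) = 24/256769 ≈ 9.3469e-5)
-41062 - (E + m) = -41062 - (24/256769 + 6812) = -41062 - 1*1749110452/256769 = -41062 - 1749110452/256769 = -12292559130/256769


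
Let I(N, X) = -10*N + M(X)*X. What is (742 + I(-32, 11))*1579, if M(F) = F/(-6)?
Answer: 9870329/6 ≈ 1.6451e+6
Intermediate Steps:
M(F) = -F/6 (M(F) = F*(-1/6) = -F/6)
I(N, X) = -10*N - X**2/6 (I(N, X) = -10*N + (-X/6)*X = -10*N - X**2/6)
(742 + I(-32, 11))*1579 = (742 + (-10*(-32) - 1/6*11**2))*1579 = (742 + (320 - 1/6*121))*1579 = (742 + (320 - 121/6))*1579 = (742 + 1799/6)*1579 = (6251/6)*1579 = 9870329/6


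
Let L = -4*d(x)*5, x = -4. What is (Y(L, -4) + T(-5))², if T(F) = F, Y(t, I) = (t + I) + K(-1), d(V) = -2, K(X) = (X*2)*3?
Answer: 625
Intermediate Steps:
K(X) = 6*X (K(X) = (2*X)*3 = 6*X)
L = 40 (L = -4*(-2)*5 = 8*5 = 40)
Y(t, I) = -6 + I + t (Y(t, I) = (t + I) + 6*(-1) = (I + t) - 6 = -6 + I + t)
(Y(L, -4) + T(-5))² = ((-6 - 4 + 40) - 5)² = (30 - 5)² = 25² = 625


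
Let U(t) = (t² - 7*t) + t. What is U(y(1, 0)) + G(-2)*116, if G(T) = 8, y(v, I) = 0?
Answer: 928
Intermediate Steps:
U(t) = t² - 6*t
U(y(1, 0)) + G(-2)*116 = 0*(-6 + 0) + 8*116 = 0*(-6) + 928 = 0 + 928 = 928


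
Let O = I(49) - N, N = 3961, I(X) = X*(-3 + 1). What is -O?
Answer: 4059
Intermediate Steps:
I(X) = -2*X (I(X) = X*(-2) = -2*X)
O = -4059 (O = -2*49 - 1*3961 = -98 - 3961 = -4059)
-O = -1*(-4059) = 4059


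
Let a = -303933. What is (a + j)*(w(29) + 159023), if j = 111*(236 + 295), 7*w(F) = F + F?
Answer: -272729749248/7 ≈ -3.8961e+10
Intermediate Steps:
w(F) = 2*F/7 (w(F) = (F + F)/7 = (2*F)/7 = 2*F/7)
j = 58941 (j = 111*531 = 58941)
(a + j)*(w(29) + 159023) = (-303933 + 58941)*((2/7)*29 + 159023) = -244992*(58/7 + 159023) = -244992*1113219/7 = -272729749248/7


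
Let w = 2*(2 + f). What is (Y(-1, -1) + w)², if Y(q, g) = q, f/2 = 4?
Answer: 361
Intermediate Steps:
f = 8 (f = 2*4 = 8)
w = 20 (w = 2*(2 + 8) = 2*10 = 20)
(Y(-1, -1) + w)² = (-1 + 20)² = 19² = 361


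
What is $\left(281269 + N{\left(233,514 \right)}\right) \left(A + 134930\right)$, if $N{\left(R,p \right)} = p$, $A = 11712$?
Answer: $41321222686$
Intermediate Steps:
$\left(281269 + N{\left(233,514 \right)}\right) \left(A + 134930\right) = \left(281269 + 514\right) \left(11712 + 134930\right) = 281783 \cdot 146642 = 41321222686$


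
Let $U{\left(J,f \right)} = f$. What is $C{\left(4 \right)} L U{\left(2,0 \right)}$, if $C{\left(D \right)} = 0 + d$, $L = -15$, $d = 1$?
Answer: $0$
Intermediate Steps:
$C{\left(D \right)} = 1$ ($C{\left(D \right)} = 0 + 1 = 1$)
$C{\left(4 \right)} L U{\left(2,0 \right)} = 1 \left(-15\right) 0 = \left(-15\right) 0 = 0$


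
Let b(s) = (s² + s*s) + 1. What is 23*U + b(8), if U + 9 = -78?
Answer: -1872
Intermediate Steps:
U = -87 (U = -9 - 78 = -87)
b(s) = 1 + 2*s² (b(s) = (s² + s²) + 1 = 2*s² + 1 = 1 + 2*s²)
23*U + b(8) = 23*(-87) + (1 + 2*8²) = -2001 + (1 + 2*64) = -2001 + (1 + 128) = -2001 + 129 = -1872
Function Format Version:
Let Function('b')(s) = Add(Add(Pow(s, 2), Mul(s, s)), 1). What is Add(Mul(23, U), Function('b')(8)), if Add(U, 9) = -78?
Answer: -1872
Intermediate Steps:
U = -87 (U = Add(-9, -78) = -87)
Function('b')(s) = Add(1, Mul(2, Pow(s, 2))) (Function('b')(s) = Add(Add(Pow(s, 2), Pow(s, 2)), 1) = Add(Mul(2, Pow(s, 2)), 1) = Add(1, Mul(2, Pow(s, 2))))
Add(Mul(23, U), Function('b')(8)) = Add(Mul(23, -87), Add(1, Mul(2, Pow(8, 2)))) = Add(-2001, Add(1, Mul(2, 64))) = Add(-2001, Add(1, 128)) = Add(-2001, 129) = -1872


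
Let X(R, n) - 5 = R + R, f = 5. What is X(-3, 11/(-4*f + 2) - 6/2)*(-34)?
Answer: 34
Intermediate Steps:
X(R, n) = 5 + 2*R (X(R, n) = 5 + (R + R) = 5 + 2*R)
X(-3, 11/(-4*f + 2) - 6/2)*(-34) = (5 + 2*(-3))*(-34) = (5 - 6)*(-34) = -1*(-34) = 34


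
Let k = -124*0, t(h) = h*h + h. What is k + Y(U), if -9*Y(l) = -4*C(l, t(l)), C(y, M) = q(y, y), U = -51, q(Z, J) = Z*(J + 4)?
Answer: 3196/3 ≈ 1065.3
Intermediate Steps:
q(Z, J) = Z*(4 + J)
t(h) = h + h**2 (t(h) = h**2 + h = h + h**2)
C(y, M) = y*(4 + y)
Y(l) = 4*l*(4 + l)/9 (Y(l) = -(-4)*l*(4 + l)/9 = 4*l*(4 + l)/9)
k = 0
k + Y(U) = 0 + (4/9)*(-51)*(4 - 51) = 0 + (4/9)*(-51)*(-47) = 0 + 3196/3 = 3196/3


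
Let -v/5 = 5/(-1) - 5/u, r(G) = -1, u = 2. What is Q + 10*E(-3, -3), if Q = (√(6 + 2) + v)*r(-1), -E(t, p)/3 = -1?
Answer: -15/2 - 2*√2 ≈ -10.328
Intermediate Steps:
E(t, p) = 3 (E(t, p) = -3*(-1) = 3)
v = 75/2 (v = -5*(5/(-1) - 5/2) = -5*(5*(-1) - 5*½) = -5*(-5 - 5/2) = -5*(-15/2) = 75/2 ≈ 37.500)
Q = -75/2 - 2*√2 (Q = (√(6 + 2) + 75/2)*(-1) = (√8 + 75/2)*(-1) = (2*√2 + 75/2)*(-1) = (75/2 + 2*√2)*(-1) = -75/2 - 2*√2 ≈ -40.328)
Q + 10*E(-3, -3) = (-75/2 - 2*√2) + 10*3 = (-75/2 - 2*√2) + 30 = -15/2 - 2*√2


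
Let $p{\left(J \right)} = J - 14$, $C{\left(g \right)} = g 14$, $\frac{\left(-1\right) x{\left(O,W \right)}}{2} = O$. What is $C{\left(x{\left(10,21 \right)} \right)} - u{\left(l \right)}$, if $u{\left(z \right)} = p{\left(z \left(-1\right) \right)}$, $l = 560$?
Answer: $294$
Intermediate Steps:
$x{\left(O,W \right)} = - 2 O$
$C{\left(g \right)} = 14 g$
$p{\left(J \right)} = -14 + J$
$u{\left(z \right)} = -14 - z$ ($u{\left(z \right)} = -14 + z \left(-1\right) = -14 - z$)
$C{\left(x{\left(10,21 \right)} \right)} - u{\left(l \right)} = 14 \left(\left(-2\right) 10\right) - \left(-14 - 560\right) = 14 \left(-20\right) - \left(-14 - 560\right) = -280 - -574 = -280 + 574 = 294$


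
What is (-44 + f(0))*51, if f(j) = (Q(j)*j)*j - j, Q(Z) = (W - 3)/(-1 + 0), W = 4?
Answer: -2244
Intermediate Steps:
Q(Z) = -1 (Q(Z) = (4 - 3)/(-1 + 0) = 1/(-1) = 1*(-1) = -1)
f(j) = -j - j² (f(j) = (-j)*j - j = -j² - j = -j - j²)
(-44 + f(0))*51 = (-44 - 1*0*(1 + 0))*51 = (-44 - 1*0*1)*51 = (-44 + 0)*51 = -44*51 = -2244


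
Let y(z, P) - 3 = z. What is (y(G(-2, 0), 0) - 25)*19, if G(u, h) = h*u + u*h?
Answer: -418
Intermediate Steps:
G(u, h) = 2*h*u (G(u, h) = h*u + h*u = 2*h*u)
y(z, P) = 3 + z
(y(G(-2, 0), 0) - 25)*19 = ((3 + 2*0*(-2)) - 25)*19 = ((3 + 0) - 25)*19 = (3 - 25)*19 = -22*19 = -418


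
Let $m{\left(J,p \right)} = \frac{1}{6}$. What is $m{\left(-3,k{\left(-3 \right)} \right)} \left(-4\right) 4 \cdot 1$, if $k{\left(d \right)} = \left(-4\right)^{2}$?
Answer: $- \frac{8}{3} \approx -2.6667$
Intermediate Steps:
$k{\left(d \right)} = 16$
$m{\left(J,p \right)} = \frac{1}{6}$
$m{\left(-3,k{\left(-3 \right)} \right)} \left(-4\right) 4 \cdot 1 = \frac{\left(-4\right) 4 \cdot 1}{6} = \frac{\left(-16\right) 1}{6} = \frac{1}{6} \left(-16\right) = - \frac{8}{3}$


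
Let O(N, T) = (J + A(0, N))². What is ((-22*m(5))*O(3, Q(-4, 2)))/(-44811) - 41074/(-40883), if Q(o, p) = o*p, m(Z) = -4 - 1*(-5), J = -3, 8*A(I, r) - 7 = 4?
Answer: 4536472765/4509558432 ≈ 1.0060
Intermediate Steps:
A(I, r) = 11/8 (A(I, r) = 7/8 + (⅛)*4 = 7/8 + ½ = 11/8)
m(Z) = 1 (m(Z) = -4 + 5 = 1)
O(N, T) = 169/64 (O(N, T) = (-3 + 11/8)² = (-13/8)² = 169/64)
((-22*m(5))*O(3, Q(-4, 2)))/(-44811) - 41074/(-40883) = (-22*1*(169/64))/(-44811) - 41074/(-40883) = -22*169/64*(-1/44811) - 41074*(-1/40883) = -1859/32*(-1/44811) + 41074/40883 = 143/110304 + 41074/40883 = 4536472765/4509558432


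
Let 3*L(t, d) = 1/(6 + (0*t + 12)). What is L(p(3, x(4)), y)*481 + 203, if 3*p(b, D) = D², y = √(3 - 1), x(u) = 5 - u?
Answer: 11443/54 ≈ 211.91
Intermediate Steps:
y = √2 ≈ 1.4142
p(b, D) = D²/3
L(t, d) = 1/54 (L(t, d) = 1/(3*(6 + (0*t + 12))) = 1/(3*(6 + (0 + 12))) = 1/(3*(6 + 12)) = (⅓)/18 = (⅓)*(1/18) = 1/54)
L(p(3, x(4)), y)*481 + 203 = (1/54)*481 + 203 = 481/54 + 203 = 11443/54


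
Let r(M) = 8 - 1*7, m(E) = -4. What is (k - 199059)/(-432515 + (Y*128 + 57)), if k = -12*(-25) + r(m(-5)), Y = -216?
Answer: 99379/230053 ≈ 0.43198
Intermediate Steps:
r(M) = 1 (r(M) = 8 - 7 = 1)
k = 301 (k = -12*(-25) + 1 = 300 + 1 = 301)
(k - 199059)/(-432515 + (Y*128 + 57)) = (301 - 199059)/(-432515 + (-216*128 + 57)) = -198758/(-432515 + (-27648 + 57)) = -198758/(-432515 - 27591) = -198758/(-460106) = -198758*(-1/460106) = 99379/230053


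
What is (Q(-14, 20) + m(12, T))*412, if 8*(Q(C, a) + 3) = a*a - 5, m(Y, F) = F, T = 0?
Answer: 38213/2 ≈ 19107.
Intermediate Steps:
Q(C, a) = -29/8 + a²/8 (Q(C, a) = -3 + (a*a - 5)/8 = -3 + (a² - 5)/8 = -3 + (-5 + a²)/8 = -3 + (-5/8 + a²/8) = -29/8 + a²/8)
(Q(-14, 20) + m(12, T))*412 = ((-29/8 + (⅛)*20²) + 0)*412 = ((-29/8 + (⅛)*400) + 0)*412 = ((-29/8 + 50) + 0)*412 = (371/8 + 0)*412 = (371/8)*412 = 38213/2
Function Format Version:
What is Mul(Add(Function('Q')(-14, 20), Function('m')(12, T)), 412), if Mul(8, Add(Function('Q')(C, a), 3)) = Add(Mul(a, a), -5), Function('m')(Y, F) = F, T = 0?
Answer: Rational(38213, 2) ≈ 19107.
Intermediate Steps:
Function('Q')(C, a) = Add(Rational(-29, 8), Mul(Rational(1, 8), Pow(a, 2))) (Function('Q')(C, a) = Add(-3, Mul(Rational(1, 8), Add(Mul(a, a), -5))) = Add(-3, Mul(Rational(1, 8), Add(Pow(a, 2), -5))) = Add(-3, Mul(Rational(1, 8), Add(-5, Pow(a, 2)))) = Add(-3, Add(Rational(-5, 8), Mul(Rational(1, 8), Pow(a, 2)))) = Add(Rational(-29, 8), Mul(Rational(1, 8), Pow(a, 2))))
Mul(Add(Function('Q')(-14, 20), Function('m')(12, T)), 412) = Mul(Add(Add(Rational(-29, 8), Mul(Rational(1, 8), Pow(20, 2))), 0), 412) = Mul(Add(Add(Rational(-29, 8), Mul(Rational(1, 8), 400)), 0), 412) = Mul(Add(Add(Rational(-29, 8), 50), 0), 412) = Mul(Add(Rational(371, 8), 0), 412) = Mul(Rational(371, 8), 412) = Rational(38213, 2)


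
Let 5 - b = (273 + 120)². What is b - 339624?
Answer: -494068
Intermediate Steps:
b = -154444 (b = 5 - (273 + 120)² = 5 - 1*393² = 5 - 1*154449 = 5 - 154449 = -154444)
b - 339624 = -154444 - 339624 = -494068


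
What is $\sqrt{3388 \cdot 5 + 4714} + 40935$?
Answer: $40935 + 3 \sqrt{2406} \approx 41082.0$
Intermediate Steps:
$\sqrt{3388 \cdot 5 + 4714} + 40935 = \sqrt{16940 + 4714} + 40935 = \sqrt{21654} + 40935 = 3 \sqrt{2406} + 40935 = 40935 + 3 \sqrt{2406}$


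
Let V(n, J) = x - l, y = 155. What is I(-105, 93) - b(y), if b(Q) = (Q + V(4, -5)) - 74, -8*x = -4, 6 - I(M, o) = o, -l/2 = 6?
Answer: -361/2 ≈ -180.50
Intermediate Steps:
l = -12 (l = -2*6 = -12)
I(M, o) = 6 - o
x = ½ (x = -⅛*(-4) = ½ ≈ 0.50000)
V(n, J) = 25/2 (V(n, J) = ½ - 1*(-12) = ½ + 12 = 25/2)
b(Q) = -123/2 + Q (b(Q) = (Q + 25/2) - 74 = (25/2 + Q) - 74 = -123/2 + Q)
I(-105, 93) - b(y) = (6 - 1*93) - (-123/2 + 155) = (6 - 93) - 1*187/2 = -87 - 187/2 = -361/2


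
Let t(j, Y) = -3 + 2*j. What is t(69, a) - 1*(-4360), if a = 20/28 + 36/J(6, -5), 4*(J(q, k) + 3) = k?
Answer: 4495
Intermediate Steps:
J(q, k) = -3 + k/4
a = -923/119 (a = 20/28 + 36/(-3 + (¼)*(-5)) = 20*(1/28) + 36/(-3 - 5/4) = 5/7 + 36/(-17/4) = 5/7 + 36*(-4/17) = 5/7 - 144/17 = -923/119 ≈ -7.7563)
t(69, a) - 1*(-4360) = (-3 + 2*69) - 1*(-4360) = (-3 + 138) + 4360 = 135 + 4360 = 4495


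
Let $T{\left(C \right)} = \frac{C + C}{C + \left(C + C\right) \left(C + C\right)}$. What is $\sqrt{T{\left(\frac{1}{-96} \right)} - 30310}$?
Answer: $\frac{i \sqrt{16032886}}{23} \approx 174.09 i$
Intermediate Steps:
$T{\left(C \right)} = \frac{2 C}{C + 4 C^{2}}$ ($T{\left(C \right)} = \frac{2 C}{C + 2 C 2 C} = \frac{2 C}{C + 4 C^{2}}$)
$\sqrt{T{\left(\frac{1}{-96} \right)} - 30310} = \sqrt{\frac{2}{1 + \frac{4}{-96}} - 30310} = \sqrt{\frac{2}{1 + 4 \left(- \frac{1}{96}\right)} - 30310} = \sqrt{\frac{2}{1 - \frac{1}{24}} - 30310} = \sqrt{\frac{2}{\frac{23}{24}} - 30310} = \sqrt{2 \cdot \frac{24}{23} - 30310} = \sqrt{\frac{48}{23} - 30310} = \sqrt{- \frac{697082}{23}} = \frac{i \sqrt{16032886}}{23}$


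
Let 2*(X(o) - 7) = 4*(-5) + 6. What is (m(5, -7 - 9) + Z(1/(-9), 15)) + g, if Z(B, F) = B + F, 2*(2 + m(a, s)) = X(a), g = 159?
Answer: 1547/9 ≈ 171.89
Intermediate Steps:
X(o) = 0 (X(o) = 7 + (4*(-5) + 6)/2 = 7 + (-20 + 6)/2 = 7 + (½)*(-14) = 7 - 7 = 0)
m(a, s) = -2 (m(a, s) = -2 + (½)*0 = -2 + 0 = -2)
(m(5, -7 - 9) + Z(1/(-9), 15)) + g = (-2 + (1/(-9) + 15)) + 159 = (-2 + (-⅑ + 15)) + 159 = (-2 + 134/9) + 159 = 116/9 + 159 = 1547/9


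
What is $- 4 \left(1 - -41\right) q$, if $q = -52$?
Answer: $8736$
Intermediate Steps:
$- 4 \left(1 - -41\right) q = - 4 \left(1 - -41\right) \left(-52\right) = - 4 \left(1 + 41\right) \left(-52\right) = \left(-4\right) 42 \left(-52\right) = \left(-168\right) \left(-52\right) = 8736$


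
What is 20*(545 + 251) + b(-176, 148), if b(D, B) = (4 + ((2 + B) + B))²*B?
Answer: 13514112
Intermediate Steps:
b(D, B) = B*(6 + 2*B)² (b(D, B) = (4 + (2 + 2*B))²*B = (6 + 2*B)²*B = B*(6 + 2*B)²)
20*(545 + 251) + b(-176, 148) = 20*(545 + 251) + 4*148*(3 + 148)² = 20*796 + 4*148*151² = 15920 + 4*148*22801 = 15920 + 13498192 = 13514112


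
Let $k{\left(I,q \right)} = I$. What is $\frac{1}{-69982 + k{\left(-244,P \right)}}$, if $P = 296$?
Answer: $- \frac{1}{70226} \approx -1.424 \cdot 10^{-5}$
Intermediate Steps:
$\frac{1}{-69982 + k{\left(-244,P \right)}} = \frac{1}{-69982 - 244} = \frac{1}{-70226} = - \frac{1}{70226}$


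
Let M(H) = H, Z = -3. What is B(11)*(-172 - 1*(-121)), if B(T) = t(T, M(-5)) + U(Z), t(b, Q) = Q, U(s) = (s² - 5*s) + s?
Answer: -816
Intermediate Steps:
U(s) = s² - 4*s
B(T) = 16 (B(T) = -5 - 3*(-4 - 3) = -5 - 3*(-7) = -5 + 21 = 16)
B(11)*(-172 - 1*(-121)) = 16*(-172 - 1*(-121)) = 16*(-172 + 121) = 16*(-51) = -816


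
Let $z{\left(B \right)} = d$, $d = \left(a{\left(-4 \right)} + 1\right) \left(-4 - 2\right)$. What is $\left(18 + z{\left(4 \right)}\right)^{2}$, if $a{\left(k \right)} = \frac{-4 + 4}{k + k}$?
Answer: $144$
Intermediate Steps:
$a{\left(k \right)} = 0$ ($a{\left(k \right)} = \frac{0}{2 k} = 0 \frac{1}{2 k} = 0$)
$d = -6$ ($d = \left(0 + 1\right) \left(-4 - 2\right) = 1 \left(-6\right) = -6$)
$z{\left(B \right)} = -6$
$\left(18 + z{\left(4 \right)}\right)^{2} = \left(18 - 6\right)^{2} = 12^{2} = 144$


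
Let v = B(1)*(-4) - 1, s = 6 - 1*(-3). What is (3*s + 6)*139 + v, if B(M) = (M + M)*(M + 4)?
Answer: 4546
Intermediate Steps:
s = 9 (s = 6 + 3 = 9)
B(M) = 2*M*(4 + M) (B(M) = (2*M)*(4 + M) = 2*M*(4 + M))
v = -41 (v = (2*1*(4 + 1))*(-4) - 1 = (2*1*5)*(-4) - 1 = 10*(-4) - 1 = -40 - 1 = -41)
(3*s + 6)*139 + v = (3*9 + 6)*139 - 41 = (27 + 6)*139 - 41 = 33*139 - 41 = 4587 - 41 = 4546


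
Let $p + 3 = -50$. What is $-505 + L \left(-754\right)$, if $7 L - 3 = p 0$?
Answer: $- \frac{5797}{7} \approx -828.14$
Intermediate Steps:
$p = -53$ ($p = -3 - 50 = -53$)
$L = \frac{3}{7}$ ($L = \frac{3}{7} + \frac{\left(-53\right) 0}{7} = \frac{3}{7} + \frac{1}{7} \cdot 0 = \frac{3}{7} + 0 = \frac{3}{7} \approx 0.42857$)
$-505 + L \left(-754\right) = -505 + \frac{3}{7} \left(-754\right) = -505 - \frac{2262}{7} = - \frac{5797}{7}$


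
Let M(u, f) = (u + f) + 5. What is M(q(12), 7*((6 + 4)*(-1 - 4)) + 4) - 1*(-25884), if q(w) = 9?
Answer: 25552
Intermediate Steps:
M(u, f) = 5 + f + u (M(u, f) = (f + u) + 5 = 5 + f + u)
M(q(12), 7*((6 + 4)*(-1 - 4)) + 4) - 1*(-25884) = (5 + (7*((6 + 4)*(-1 - 4)) + 4) + 9) - 1*(-25884) = (5 + (7*(10*(-5)) + 4) + 9) + 25884 = (5 + (7*(-50) + 4) + 9) + 25884 = (5 + (-350 + 4) + 9) + 25884 = (5 - 346 + 9) + 25884 = -332 + 25884 = 25552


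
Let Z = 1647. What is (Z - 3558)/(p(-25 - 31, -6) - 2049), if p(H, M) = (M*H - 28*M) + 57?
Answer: 637/496 ≈ 1.2843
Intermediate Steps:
p(H, M) = 57 - 28*M + H*M (p(H, M) = (H*M - 28*M) + 57 = (-28*M + H*M) + 57 = 57 - 28*M + H*M)
(Z - 3558)/(p(-25 - 31, -6) - 2049) = (1647 - 3558)/((57 - 28*(-6) + (-25 - 31)*(-6)) - 2049) = -1911/((57 + 168 - 56*(-6)) - 2049) = -1911/((57 + 168 + 336) - 2049) = -1911/(561 - 2049) = -1911/(-1488) = -1911*(-1/1488) = 637/496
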